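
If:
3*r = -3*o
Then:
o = -r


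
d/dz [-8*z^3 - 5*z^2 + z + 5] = -24*z^2 - 10*z + 1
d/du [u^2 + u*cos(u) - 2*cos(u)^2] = -u*sin(u) + 2*u + 2*sin(2*u) + cos(u)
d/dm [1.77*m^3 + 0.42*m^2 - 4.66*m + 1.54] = 5.31*m^2 + 0.84*m - 4.66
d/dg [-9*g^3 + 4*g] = 4 - 27*g^2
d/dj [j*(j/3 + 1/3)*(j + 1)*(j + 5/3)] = 4*j^3/3 + 11*j^2/3 + 26*j/9 + 5/9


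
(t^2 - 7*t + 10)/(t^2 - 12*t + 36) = (t^2 - 7*t + 10)/(t^2 - 12*t + 36)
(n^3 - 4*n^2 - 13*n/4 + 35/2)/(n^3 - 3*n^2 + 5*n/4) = (2*n^2 - 3*n - 14)/(n*(2*n - 1))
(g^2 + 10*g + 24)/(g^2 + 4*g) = (g + 6)/g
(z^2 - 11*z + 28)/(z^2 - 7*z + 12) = (z - 7)/(z - 3)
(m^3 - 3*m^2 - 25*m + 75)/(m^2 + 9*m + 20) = (m^2 - 8*m + 15)/(m + 4)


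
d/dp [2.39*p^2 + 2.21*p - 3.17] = 4.78*p + 2.21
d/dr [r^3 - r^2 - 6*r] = 3*r^2 - 2*r - 6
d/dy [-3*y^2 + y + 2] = 1 - 6*y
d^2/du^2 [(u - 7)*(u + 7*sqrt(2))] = 2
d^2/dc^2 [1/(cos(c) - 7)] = (sin(c)^2 - 7*cos(c) + 1)/(cos(c) - 7)^3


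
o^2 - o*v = o*(o - v)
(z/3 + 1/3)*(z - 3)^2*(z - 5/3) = z^4/3 - 20*z^3/9 + 34*z^2/9 + 4*z/3 - 5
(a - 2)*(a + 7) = a^2 + 5*a - 14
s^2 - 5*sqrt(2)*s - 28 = (s - 7*sqrt(2))*(s + 2*sqrt(2))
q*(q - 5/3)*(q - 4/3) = q^3 - 3*q^2 + 20*q/9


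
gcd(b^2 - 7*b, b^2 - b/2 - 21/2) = 1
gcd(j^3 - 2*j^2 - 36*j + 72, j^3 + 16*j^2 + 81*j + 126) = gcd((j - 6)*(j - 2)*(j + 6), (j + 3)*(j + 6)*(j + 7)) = j + 6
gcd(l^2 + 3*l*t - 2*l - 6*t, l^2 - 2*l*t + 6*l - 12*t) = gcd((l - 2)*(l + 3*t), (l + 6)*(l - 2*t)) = 1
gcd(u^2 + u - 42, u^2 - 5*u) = 1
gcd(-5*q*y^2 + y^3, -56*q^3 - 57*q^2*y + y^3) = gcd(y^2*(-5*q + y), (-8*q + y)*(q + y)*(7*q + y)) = 1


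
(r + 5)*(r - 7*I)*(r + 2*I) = r^3 + 5*r^2 - 5*I*r^2 + 14*r - 25*I*r + 70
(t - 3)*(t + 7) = t^2 + 4*t - 21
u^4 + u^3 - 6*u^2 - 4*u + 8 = (u - 2)*(u - 1)*(u + 2)^2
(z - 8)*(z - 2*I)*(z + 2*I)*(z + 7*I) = z^4 - 8*z^3 + 7*I*z^3 + 4*z^2 - 56*I*z^2 - 32*z + 28*I*z - 224*I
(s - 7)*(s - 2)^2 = s^3 - 11*s^2 + 32*s - 28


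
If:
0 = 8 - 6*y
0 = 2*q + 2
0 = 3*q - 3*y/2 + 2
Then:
No Solution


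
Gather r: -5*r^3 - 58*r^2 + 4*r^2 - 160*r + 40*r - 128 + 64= -5*r^3 - 54*r^2 - 120*r - 64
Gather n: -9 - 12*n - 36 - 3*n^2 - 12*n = -3*n^2 - 24*n - 45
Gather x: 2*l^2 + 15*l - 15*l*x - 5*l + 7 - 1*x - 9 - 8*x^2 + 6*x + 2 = 2*l^2 + 10*l - 8*x^2 + x*(5 - 15*l)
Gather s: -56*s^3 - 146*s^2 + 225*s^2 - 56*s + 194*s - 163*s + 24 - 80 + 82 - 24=-56*s^3 + 79*s^2 - 25*s + 2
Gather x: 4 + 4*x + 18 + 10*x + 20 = 14*x + 42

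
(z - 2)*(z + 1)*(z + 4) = z^3 + 3*z^2 - 6*z - 8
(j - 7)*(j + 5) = j^2 - 2*j - 35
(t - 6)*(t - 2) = t^2 - 8*t + 12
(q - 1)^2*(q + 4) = q^3 + 2*q^2 - 7*q + 4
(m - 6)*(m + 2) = m^2 - 4*m - 12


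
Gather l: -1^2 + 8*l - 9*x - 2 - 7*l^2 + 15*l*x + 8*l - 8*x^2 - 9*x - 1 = -7*l^2 + l*(15*x + 16) - 8*x^2 - 18*x - 4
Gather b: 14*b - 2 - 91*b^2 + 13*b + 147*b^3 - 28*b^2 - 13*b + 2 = 147*b^3 - 119*b^2 + 14*b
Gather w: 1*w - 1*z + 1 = w - z + 1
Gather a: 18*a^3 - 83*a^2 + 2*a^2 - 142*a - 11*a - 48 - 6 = 18*a^3 - 81*a^2 - 153*a - 54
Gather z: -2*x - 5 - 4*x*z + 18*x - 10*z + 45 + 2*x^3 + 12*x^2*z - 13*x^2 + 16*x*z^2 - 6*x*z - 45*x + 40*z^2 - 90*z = 2*x^3 - 13*x^2 - 29*x + z^2*(16*x + 40) + z*(12*x^2 - 10*x - 100) + 40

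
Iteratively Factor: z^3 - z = (z - 1)*(z^2 + z) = (z - 1)*(z + 1)*(z)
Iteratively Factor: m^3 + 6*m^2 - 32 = (m + 4)*(m^2 + 2*m - 8) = (m + 4)^2*(m - 2)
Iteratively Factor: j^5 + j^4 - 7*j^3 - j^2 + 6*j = (j + 3)*(j^4 - 2*j^3 - j^2 + 2*j) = (j - 1)*(j + 3)*(j^3 - j^2 - 2*j) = (j - 1)*(j + 1)*(j + 3)*(j^2 - 2*j) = j*(j - 1)*(j + 1)*(j + 3)*(j - 2)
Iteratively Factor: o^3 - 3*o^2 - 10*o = (o + 2)*(o^2 - 5*o) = (o - 5)*(o + 2)*(o)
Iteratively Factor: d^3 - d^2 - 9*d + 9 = (d - 1)*(d^2 - 9) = (d - 1)*(d + 3)*(d - 3)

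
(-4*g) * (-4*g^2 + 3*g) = 16*g^3 - 12*g^2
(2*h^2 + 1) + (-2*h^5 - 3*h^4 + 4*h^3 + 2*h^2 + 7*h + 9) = -2*h^5 - 3*h^4 + 4*h^3 + 4*h^2 + 7*h + 10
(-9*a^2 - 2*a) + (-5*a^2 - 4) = -14*a^2 - 2*a - 4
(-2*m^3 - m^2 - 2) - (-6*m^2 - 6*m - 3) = -2*m^3 + 5*m^2 + 6*m + 1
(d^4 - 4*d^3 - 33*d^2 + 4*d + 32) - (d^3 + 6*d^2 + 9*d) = d^4 - 5*d^3 - 39*d^2 - 5*d + 32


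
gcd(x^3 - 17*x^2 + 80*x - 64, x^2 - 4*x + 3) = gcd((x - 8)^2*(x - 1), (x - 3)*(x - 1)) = x - 1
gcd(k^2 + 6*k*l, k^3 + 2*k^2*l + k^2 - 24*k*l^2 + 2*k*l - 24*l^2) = k + 6*l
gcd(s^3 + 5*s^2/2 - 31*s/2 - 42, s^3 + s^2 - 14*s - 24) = s^2 - s - 12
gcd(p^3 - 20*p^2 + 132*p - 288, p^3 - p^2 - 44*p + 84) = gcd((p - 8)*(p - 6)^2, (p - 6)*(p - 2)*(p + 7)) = p - 6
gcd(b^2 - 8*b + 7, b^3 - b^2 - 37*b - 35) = b - 7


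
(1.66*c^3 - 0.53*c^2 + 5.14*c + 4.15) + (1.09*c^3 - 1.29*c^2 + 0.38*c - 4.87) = 2.75*c^3 - 1.82*c^2 + 5.52*c - 0.72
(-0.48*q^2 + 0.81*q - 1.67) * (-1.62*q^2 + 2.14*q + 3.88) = 0.7776*q^4 - 2.3394*q^3 + 2.5764*q^2 - 0.431*q - 6.4796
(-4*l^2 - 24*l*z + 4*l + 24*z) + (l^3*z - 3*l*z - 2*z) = l^3*z - 4*l^2 - 27*l*z + 4*l + 22*z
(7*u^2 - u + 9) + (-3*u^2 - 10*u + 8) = 4*u^2 - 11*u + 17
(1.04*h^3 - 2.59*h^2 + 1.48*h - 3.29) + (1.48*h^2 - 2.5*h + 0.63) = 1.04*h^3 - 1.11*h^2 - 1.02*h - 2.66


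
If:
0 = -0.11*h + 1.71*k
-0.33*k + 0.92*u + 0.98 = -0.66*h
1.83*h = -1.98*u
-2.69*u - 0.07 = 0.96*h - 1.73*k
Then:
No Solution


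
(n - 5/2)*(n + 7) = n^2 + 9*n/2 - 35/2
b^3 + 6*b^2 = b^2*(b + 6)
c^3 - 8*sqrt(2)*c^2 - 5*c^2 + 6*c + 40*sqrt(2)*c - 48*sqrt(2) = (c - 3)*(c - 2)*(c - 8*sqrt(2))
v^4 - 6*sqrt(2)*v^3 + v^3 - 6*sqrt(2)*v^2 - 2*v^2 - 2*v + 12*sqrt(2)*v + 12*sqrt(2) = (v + 1)*(v - 6*sqrt(2))*(v - sqrt(2))*(v + sqrt(2))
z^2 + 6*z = z*(z + 6)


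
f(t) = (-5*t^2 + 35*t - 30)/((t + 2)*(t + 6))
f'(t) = (35 - 10*t)/((t + 2)*(t + 6)) - (-5*t^2 + 35*t - 30)/((t + 2)*(t + 6)^2) - (-5*t^2 + 35*t - 30)/((t + 2)^2*(t + 6)) = 15*(-5*t^2 - 4*t + 44)/(t^4 + 16*t^3 + 88*t^2 + 192*t + 144)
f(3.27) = 0.63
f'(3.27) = -0.14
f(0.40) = -1.09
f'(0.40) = 2.64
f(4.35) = 0.42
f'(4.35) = -0.24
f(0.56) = -0.71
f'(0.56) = 2.14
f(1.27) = 0.27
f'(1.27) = 0.82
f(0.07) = -2.19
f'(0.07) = 4.15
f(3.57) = 0.59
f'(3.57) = -0.18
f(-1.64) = -64.25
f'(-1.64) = 225.96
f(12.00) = -1.31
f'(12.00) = -0.17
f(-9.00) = -35.71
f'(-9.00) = -11.05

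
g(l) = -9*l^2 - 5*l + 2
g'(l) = -18*l - 5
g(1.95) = -41.97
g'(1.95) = -40.10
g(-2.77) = -53.21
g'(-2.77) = 44.86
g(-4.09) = -128.10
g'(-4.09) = 68.62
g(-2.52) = -42.55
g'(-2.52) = 40.36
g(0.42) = -1.69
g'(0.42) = -12.56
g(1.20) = -16.96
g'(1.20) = -26.60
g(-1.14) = -4.00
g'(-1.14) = 15.52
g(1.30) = -19.71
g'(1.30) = -28.40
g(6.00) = -352.00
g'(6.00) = -113.00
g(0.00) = 2.00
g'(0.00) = -5.00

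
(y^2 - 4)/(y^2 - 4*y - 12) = (y - 2)/(y - 6)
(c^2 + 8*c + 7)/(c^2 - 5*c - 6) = (c + 7)/(c - 6)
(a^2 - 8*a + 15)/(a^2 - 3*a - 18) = (-a^2 + 8*a - 15)/(-a^2 + 3*a + 18)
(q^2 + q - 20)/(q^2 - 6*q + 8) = (q + 5)/(q - 2)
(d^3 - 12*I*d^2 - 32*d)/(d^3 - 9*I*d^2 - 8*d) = (d - 4*I)/(d - I)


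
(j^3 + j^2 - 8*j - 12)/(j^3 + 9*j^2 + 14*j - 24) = (j^3 + j^2 - 8*j - 12)/(j^3 + 9*j^2 + 14*j - 24)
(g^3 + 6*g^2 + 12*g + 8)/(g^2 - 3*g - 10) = (g^2 + 4*g + 4)/(g - 5)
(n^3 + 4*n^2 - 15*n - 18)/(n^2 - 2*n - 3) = n + 6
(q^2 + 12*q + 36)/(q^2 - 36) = (q + 6)/(q - 6)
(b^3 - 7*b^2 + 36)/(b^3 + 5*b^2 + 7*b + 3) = (b^3 - 7*b^2 + 36)/(b^3 + 5*b^2 + 7*b + 3)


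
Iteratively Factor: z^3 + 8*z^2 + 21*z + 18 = (z + 3)*(z^2 + 5*z + 6) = (z + 3)^2*(z + 2)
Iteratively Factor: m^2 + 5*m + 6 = (m + 3)*(m + 2)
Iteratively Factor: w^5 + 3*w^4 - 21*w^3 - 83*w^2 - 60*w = (w + 1)*(w^4 + 2*w^3 - 23*w^2 - 60*w) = (w + 1)*(w + 3)*(w^3 - w^2 - 20*w) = (w + 1)*(w + 3)*(w + 4)*(w^2 - 5*w) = (w - 5)*(w + 1)*(w + 3)*(w + 4)*(w)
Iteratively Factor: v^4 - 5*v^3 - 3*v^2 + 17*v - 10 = (v + 2)*(v^3 - 7*v^2 + 11*v - 5) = (v - 5)*(v + 2)*(v^2 - 2*v + 1) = (v - 5)*(v - 1)*(v + 2)*(v - 1)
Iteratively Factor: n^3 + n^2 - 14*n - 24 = (n + 3)*(n^2 - 2*n - 8) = (n - 4)*(n + 3)*(n + 2)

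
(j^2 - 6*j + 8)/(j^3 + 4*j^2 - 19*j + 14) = (j - 4)/(j^2 + 6*j - 7)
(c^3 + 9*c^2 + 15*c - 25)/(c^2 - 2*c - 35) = (c^2 + 4*c - 5)/(c - 7)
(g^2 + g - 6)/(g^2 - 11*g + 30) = (g^2 + g - 6)/(g^2 - 11*g + 30)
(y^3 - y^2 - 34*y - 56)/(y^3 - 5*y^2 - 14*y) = (y + 4)/y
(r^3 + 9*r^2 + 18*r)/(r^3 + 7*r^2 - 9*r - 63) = r*(r + 6)/(r^2 + 4*r - 21)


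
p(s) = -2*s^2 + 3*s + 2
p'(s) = 3 - 4*s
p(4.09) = -19.19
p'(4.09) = -13.36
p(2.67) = -4.25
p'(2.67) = -7.68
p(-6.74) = -109.08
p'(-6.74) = 29.96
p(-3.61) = -34.89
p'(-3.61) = 17.44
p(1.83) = 0.79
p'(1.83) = -4.32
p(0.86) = 3.10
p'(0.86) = -0.44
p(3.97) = -17.61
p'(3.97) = -12.88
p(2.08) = -0.41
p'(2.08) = -5.32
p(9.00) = -133.00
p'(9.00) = -33.00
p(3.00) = -7.00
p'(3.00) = -9.00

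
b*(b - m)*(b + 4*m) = b^3 + 3*b^2*m - 4*b*m^2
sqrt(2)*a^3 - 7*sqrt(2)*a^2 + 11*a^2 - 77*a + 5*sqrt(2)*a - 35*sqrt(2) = (a - 7)*(a + 5*sqrt(2))*(sqrt(2)*a + 1)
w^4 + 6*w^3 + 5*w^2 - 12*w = w*(w - 1)*(w + 3)*(w + 4)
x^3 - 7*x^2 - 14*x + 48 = (x - 8)*(x - 2)*(x + 3)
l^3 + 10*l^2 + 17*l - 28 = (l - 1)*(l + 4)*(l + 7)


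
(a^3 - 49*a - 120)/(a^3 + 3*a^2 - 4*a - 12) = (a^2 - 3*a - 40)/(a^2 - 4)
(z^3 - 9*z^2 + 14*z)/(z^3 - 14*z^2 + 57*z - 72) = z*(z^2 - 9*z + 14)/(z^3 - 14*z^2 + 57*z - 72)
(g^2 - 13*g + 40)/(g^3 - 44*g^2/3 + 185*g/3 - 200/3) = 3/(3*g - 5)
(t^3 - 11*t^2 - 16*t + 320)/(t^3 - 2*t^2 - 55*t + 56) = (t^2 - 3*t - 40)/(t^2 + 6*t - 7)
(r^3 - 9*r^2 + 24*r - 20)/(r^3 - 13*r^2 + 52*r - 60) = (r - 2)/(r - 6)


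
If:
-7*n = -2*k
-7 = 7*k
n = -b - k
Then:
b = 9/7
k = -1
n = -2/7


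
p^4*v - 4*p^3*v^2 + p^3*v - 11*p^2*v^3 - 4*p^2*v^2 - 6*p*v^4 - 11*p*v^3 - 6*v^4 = (p - 6*v)*(p + v)^2*(p*v + v)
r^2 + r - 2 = (r - 1)*(r + 2)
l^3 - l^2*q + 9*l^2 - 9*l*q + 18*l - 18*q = (l + 3)*(l + 6)*(l - q)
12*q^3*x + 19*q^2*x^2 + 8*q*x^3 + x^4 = x*(q + x)*(3*q + x)*(4*q + x)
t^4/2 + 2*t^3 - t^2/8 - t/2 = t*(t/2 + 1/4)*(t - 1/2)*(t + 4)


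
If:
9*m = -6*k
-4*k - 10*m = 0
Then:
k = 0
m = 0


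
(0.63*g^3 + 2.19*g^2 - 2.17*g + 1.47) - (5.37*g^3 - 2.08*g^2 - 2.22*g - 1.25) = -4.74*g^3 + 4.27*g^2 + 0.0500000000000003*g + 2.72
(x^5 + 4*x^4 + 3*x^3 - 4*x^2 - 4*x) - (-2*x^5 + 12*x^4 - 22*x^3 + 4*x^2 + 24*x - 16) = 3*x^5 - 8*x^4 + 25*x^3 - 8*x^2 - 28*x + 16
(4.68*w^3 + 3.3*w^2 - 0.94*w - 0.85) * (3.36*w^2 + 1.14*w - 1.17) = 15.7248*w^5 + 16.4232*w^4 - 4.872*w^3 - 7.7886*w^2 + 0.1308*w + 0.9945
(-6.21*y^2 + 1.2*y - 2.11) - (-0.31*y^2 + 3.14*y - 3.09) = -5.9*y^2 - 1.94*y + 0.98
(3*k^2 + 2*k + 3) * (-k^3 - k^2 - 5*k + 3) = -3*k^5 - 5*k^4 - 20*k^3 - 4*k^2 - 9*k + 9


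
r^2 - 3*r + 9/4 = (r - 3/2)^2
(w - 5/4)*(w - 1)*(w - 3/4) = w^3 - 3*w^2 + 47*w/16 - 15/16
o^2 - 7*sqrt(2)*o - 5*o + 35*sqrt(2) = (o - 5)*(o - 7*sqrt(2))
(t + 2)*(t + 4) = t^2 + 6*t + 8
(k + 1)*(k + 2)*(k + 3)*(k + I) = k^4 + 6*k^3 + I*k^3 + 11*k^2 + 6*I*k^2 + 6*k + 11*I*k + 6*I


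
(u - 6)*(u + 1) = u^2 - 5*u - 6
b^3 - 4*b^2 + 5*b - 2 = (b - 2)*(b - 1)^2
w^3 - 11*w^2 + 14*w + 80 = (w - 8)*(w - 5)*(w + 2)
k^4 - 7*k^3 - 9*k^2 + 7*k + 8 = (k - 8)*(k - 1)*(k + 1)^2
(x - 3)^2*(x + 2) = x^3 - 4*x^2 - 3*x + 18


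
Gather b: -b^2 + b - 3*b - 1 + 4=-b^2 - 2*b + 3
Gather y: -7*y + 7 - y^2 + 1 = -y^2 - 7*y + 8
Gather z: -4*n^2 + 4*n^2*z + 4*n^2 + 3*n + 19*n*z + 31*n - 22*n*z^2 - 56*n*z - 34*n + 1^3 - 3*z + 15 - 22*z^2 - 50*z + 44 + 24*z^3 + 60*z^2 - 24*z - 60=24*z^3 + z^2*(38 - 22*n) + z*(4*n^2 - 37*n - 77)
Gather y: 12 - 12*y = 12 - 12*y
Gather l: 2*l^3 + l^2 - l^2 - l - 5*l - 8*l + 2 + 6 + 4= 2*l^3 - 14*l + 12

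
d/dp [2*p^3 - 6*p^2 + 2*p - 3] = 6*p^2 - 12*p + 2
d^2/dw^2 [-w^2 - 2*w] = -2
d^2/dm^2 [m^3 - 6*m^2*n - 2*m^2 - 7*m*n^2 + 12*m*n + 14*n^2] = 6*m - 12*n - 4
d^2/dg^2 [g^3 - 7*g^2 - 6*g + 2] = 6*g - 14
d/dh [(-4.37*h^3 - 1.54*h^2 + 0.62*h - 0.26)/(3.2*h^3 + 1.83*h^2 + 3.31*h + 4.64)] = (7.105427357601e-15*h^5 - 3.0691*h^4 - 32.8974*h^3 - 64.5664*h^2 - 13.3396*h + 3.7374)/(10.24*h^6 + 11.712*h^5 + 24.5329*h^4 + 41.8106*h^3 + 27.9385*h^2 + 30.7168*h + 21.5296)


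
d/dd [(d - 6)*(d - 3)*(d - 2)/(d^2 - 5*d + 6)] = 1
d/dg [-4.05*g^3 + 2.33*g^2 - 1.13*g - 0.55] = -12.15*g^2 + 4.66*g - 1.13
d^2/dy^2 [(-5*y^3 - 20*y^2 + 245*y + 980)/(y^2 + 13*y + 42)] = -260/(y^3 + 18*y^2 + 108*y + 216)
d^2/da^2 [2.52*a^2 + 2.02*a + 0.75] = 5.04000000000000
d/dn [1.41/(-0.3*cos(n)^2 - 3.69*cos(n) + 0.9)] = -(0.846*cos(n) + 5.2029)*sin(n)/(0.3*cos(n)^2 + 3.69*cos(n) - 0.9)^2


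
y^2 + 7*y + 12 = (y + 3)*(y + 4)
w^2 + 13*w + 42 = (w + 6)*(w + 7)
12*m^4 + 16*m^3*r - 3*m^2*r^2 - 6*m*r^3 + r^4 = (-6*m + r)*(-2*m + r)*(m + r)^2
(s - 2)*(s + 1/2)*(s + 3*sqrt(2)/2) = s^3 - 3*s^2/2 + 3*sqrt(2)*s^2/2 - 9*sqrt(2)*s/4 - s - 3*sqrt(2)/2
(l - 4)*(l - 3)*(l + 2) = l^3 - 5*l^2 - 2*l + 24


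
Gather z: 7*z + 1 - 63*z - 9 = -56*z - 8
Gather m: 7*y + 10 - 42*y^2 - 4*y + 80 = -42*y^2 + 3*y + 90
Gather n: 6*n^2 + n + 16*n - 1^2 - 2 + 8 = 6*n^2 + 17*n + 5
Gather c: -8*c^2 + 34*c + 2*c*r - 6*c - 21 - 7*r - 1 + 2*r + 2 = -8*c^2 + c*(2*r + 28) - 5*r - 20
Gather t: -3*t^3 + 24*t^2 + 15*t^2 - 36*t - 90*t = -3*t^3 + 39*t^2 - 126*t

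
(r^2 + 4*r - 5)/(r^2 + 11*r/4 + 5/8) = 8*(r^2 + 4*r - 5)/(8*r^2 + 22*r + 5)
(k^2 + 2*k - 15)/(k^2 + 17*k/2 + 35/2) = 2*(k - 3)/(2*k + 7)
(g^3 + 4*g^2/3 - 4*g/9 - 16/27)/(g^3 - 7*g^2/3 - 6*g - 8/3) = (9*g^2 + 6*g - 8)/(9*(g^2 - 3*g - 4))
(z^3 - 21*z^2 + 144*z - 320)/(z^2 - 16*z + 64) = z - 5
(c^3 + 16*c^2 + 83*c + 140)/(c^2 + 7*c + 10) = (c^2 + 11*c + 28)/(c + 2)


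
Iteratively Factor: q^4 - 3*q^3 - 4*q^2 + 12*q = (q + 2)*(q^3 - 5*q^2 + 6*q) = (q - 3)*(q + 2)*(q^2 - 2*q) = (q - 3)*(q - 2)*(q + 2)*(q)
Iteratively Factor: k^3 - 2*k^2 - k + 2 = (k + 1)*(k^2 - 3*k + 2) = (k - 1)*(k + 1)*(k - 2)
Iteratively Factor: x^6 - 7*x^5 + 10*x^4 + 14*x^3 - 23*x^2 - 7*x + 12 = (x + 1)*(x^5 - 8*x^4 + 18*x^3 - 4*x^2 - 19*x + 12) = (x - 1)*(x + 1)*(x^4 - 7*x^3 + 11*x^2 + 7*x - 12) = (x - 4)*(x - 1)*(x + 1)*(x^3 - 3*x^2 - x + 3) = (x - 4)*(x - 1)*(x + 1)^2*(x^2 - 4*x + 3) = (x - 4)*(x - 1)^2*(x + 1)^2*(x - 3)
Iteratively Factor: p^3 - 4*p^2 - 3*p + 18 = (p + 2)*(p^2 - 6*p + 9) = (p - 3)*(p + 2)*(p - 3)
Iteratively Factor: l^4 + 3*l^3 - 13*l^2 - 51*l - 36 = (l + 3)*(l^3 - 13*l - 12) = (l - 4)*(l + 3)*(l^2 + 4*l + 3) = (l - 4)*(l + 3)^2*(l + 1)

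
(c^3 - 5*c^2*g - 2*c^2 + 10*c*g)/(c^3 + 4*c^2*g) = (c^2 - 5*c*g - 2*c + 10*g)/(c*(c + 4*g))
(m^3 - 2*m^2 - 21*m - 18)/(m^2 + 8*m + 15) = (m^2 - 5*m - 6)/(m + 5)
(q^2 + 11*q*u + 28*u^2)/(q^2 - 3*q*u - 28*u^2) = (q + 7*u)/(q - 7*u)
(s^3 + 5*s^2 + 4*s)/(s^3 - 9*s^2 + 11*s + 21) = s*(s + 4)/(s^2 - 10*s + 21)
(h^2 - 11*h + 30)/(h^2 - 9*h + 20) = (h - 6)/(h - 4)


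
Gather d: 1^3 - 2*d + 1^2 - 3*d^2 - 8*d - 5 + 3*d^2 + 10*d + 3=0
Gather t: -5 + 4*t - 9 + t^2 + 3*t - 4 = t^2 + 7*t - 18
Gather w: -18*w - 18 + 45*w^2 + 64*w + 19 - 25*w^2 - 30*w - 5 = 20*w^2 + 16*w - 4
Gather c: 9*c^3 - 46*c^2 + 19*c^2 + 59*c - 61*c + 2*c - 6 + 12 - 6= 9*c^3 - 27*c^2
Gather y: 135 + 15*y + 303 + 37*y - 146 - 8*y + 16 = 44*y + 308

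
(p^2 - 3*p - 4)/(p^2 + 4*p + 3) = (p - 4)/(p + 3)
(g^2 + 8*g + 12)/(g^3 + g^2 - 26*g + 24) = (g + 2)/(g^2 - 5*g + 4)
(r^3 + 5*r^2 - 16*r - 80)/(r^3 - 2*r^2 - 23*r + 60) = (r + 4)/(r - 3)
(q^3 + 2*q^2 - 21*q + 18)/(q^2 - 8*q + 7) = (q^2 + 3*q - 18)/(q - 7)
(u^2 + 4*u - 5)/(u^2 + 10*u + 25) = (u - 1)/(u + 5)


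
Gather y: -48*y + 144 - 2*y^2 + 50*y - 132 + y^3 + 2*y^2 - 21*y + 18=y^3 - 19*y + 30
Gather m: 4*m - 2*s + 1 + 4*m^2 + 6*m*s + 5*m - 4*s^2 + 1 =4*m^2 + m*(6*s + 9) - 4*s^2 - 2*s + 2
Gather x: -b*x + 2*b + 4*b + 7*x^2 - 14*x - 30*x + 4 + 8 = 6*b + 7*x^2 + x*(-b - 44) + 12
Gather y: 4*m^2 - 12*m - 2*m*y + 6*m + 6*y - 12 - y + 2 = 4*m^2 - 6*m + y*(5 - 2*m) - 10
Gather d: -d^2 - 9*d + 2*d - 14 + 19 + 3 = -d^2 - 7*d + 8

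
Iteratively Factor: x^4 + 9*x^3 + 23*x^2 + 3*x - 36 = (x + 4)*(x^3 + 5*x^2 + 3*x - 9) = (x + 3)*(x + 4)*(x^2 + 2*x - 3) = (x + 3)^2*(x + 4)*(x - 1)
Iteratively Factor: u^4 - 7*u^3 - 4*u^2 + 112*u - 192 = (u - 4)*(u^3 - 3*u^2 - 16*u + 48) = (u - 4)^2*(u^2 + u - 12) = (u - 4)^2*(u + 4)*(u - 3)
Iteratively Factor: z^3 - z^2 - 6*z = (z)*(z^2 - z - 6) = z*(z - 3)*(z + 2)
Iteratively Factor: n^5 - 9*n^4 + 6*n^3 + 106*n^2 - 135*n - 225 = (n - 3)*(n^4 - 6*n^3 - 12*n^2 + 70*n + 75) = (n - 3)*(n + 1)*(n^3 - 7*n^2 - 5*n + 75) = (n - 5)*(n - 3)*(n + 1)*(n^2 - 2*n - 15) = (n - 5)^2*(n - 3)*(n + 1)*(n + 3)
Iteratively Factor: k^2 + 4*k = (k + 4)*(k)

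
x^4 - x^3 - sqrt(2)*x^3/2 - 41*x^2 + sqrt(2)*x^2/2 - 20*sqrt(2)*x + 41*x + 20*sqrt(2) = (x - 1)*(x - 5*sqrt(2))*(x + sqrt(2)/2)*(x + 4*sqrt(2))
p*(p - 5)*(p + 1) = p^3 - 4*p^2 - 5*p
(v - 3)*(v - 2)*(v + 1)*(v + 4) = v^4 - 15*v^2 + 10*v + 24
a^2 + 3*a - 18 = (a - 3)*(a + 6)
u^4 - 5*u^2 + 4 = (u - 2)*(u - 1)*(u + 1)*(u + 2)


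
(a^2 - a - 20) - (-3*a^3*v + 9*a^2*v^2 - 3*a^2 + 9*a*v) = 3*a^3*v - 9*a^2*v^2 + 4*a^2 - 9*a*v - a - 20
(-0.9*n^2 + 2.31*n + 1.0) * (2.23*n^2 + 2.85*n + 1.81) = -2.007*n^4 + 2.5863*n^3 + 7.1845*n^2 + 7.0311*n + 1.81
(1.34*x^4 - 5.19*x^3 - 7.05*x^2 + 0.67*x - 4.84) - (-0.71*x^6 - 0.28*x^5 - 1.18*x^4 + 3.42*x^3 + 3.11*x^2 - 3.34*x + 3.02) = 0.71*x^6 + 0.28*x^5 + 2.52*x^4 - 8.61*x^3 - 10.16*x^2 + 4.01*x - 7.86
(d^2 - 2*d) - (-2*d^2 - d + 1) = 3*d^2 - d - 1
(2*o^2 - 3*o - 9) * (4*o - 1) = 8*o^3 - 14*o^2 - 33*o + 9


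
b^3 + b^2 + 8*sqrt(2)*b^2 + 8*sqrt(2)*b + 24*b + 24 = (b + 1)*(b + 2*sqrt(2))*(b + 6*sqrt(2))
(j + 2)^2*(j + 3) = j^3 + 7*j^2 + 16*j + 12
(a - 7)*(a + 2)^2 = a^3 - 3*a^2 - 24*a - 28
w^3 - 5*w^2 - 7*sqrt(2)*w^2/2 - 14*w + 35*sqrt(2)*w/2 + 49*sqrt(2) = (w - 7)*(w + 2)*(w - 7*sqrt(2)/2)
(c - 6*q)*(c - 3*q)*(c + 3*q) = c^3 - 6*c^2*q - 9*c*q^2 + 54*q^3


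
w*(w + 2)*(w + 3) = w^3 + 5*w^2 + 6*w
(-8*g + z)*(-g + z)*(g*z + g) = 8*g^3*z + 8*g^3 - 9*g^2*z^2 - 9*g^2*z + g*z^3 + g*z^2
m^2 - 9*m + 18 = (m - 6)*(m - 3)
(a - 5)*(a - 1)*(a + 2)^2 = a^4 - 2*a^3 - 15*a^2 - 4*a + 20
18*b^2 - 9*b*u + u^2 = (-6*b + u)*(-3*b + u)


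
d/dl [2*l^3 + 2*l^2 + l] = 6*l^2 + 4*l + 1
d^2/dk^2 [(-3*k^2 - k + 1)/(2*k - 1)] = -2/(8*k^3 - 12*k^2 + 6*k - 1)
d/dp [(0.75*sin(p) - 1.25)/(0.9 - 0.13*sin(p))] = 0.5125*cos(p)/(0.13*sin(p) - 0.9)^2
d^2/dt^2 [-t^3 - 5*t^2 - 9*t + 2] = -6*t - 10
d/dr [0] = 0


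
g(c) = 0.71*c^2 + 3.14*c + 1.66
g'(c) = 1.42*c + 3.14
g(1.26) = 6.74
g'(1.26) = 4.93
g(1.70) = 9.05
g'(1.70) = 5.55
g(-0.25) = 0.92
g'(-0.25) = 2.78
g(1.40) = 7.45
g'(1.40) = 5.13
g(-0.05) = 1.50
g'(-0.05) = 3.07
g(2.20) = 12.00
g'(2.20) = 6.26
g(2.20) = 12.00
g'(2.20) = 6.26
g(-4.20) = 1.00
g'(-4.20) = -2.82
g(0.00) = 1.66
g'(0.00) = 3.14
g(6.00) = 46.06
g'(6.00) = 11.66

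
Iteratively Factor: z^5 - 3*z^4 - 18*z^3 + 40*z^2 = (z - 2)*(z^4 - z^3 - 20*z^2) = z*(z - 2)*(z^3 - z^2 - 20*z) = z*(z - 2)*(z + 4)*(z^2 - 5*z) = z*(z - 5)*(z - 2)*(z + 4)*(z)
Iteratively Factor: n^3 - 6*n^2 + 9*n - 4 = (n - 1)*(n^2 - 5*n + 4) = (n - 1)^2*(n - 4)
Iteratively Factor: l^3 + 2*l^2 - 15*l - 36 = (l + 3)*(l^2 - l - 12) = (l + 3)^2*(l - 4)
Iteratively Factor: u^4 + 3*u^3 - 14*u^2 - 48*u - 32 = (u + 1)*(u^3 + 2*u^2 - 16*u - 32) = (u - 4)*(u + 1)*(u^2 + 6*u + 8) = (u - 4)*(u + 1)*(u + 2)*(u + 4)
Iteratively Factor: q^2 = (q)*(q)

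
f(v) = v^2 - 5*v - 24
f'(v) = 2*v - 5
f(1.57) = -29.39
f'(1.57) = -1.86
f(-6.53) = 51.29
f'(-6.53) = -18.06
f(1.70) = -29.61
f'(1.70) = -1.60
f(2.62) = -30.24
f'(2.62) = 0.24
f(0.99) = -27.97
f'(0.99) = -3.02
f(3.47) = -29.31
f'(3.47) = 1.94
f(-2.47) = -5.55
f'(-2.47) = -9.94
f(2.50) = -30.25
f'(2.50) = 0.00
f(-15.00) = 276.00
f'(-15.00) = -35.00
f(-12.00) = 180.00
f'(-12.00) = -29.00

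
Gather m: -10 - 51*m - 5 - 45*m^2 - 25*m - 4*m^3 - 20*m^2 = -4*m^3 - 65*m^2 - 76*m - 15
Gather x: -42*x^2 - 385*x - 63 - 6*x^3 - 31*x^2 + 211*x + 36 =-6*x^3 - 73*x^2 - 174*x - 27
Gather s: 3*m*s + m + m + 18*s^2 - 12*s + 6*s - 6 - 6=2*m + 18*s^2 + s*(3*m - 6) - 12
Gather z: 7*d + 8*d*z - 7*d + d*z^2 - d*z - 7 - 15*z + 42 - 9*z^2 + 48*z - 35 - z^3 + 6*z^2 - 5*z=-z^3 + z^2*(d - 3) + z*(7*d + 28)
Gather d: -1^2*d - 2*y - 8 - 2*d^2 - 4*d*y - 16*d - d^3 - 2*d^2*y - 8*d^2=-d^3 + d^2*(-2*y - 10) + d*(-4*y - 17) - 2*y - 8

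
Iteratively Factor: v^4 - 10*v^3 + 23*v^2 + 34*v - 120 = (v - 5)*(v^3 - 5*v^2 - 2*v + 24) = (v - 5)*(v - 4)*(v^2 - v - 6) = (v - 5)*(v - 4)*(v + 2)*(v - 3)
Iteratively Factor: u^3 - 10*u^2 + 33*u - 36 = (u - 3)*(u^2 - 7*u + 12) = (u - 3)^2*(u - 4)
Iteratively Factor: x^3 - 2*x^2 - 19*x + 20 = (x + 4)*(x^2 - 6*x + 5) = (x - 1)*(x + 4)*(x - 5)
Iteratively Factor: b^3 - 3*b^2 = (b)*(b^2 - 3*b) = b^2*(b - 3)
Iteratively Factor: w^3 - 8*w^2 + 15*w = (w - 3)*(w^2 - 5*w) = w*(w - 3)*(w - 5)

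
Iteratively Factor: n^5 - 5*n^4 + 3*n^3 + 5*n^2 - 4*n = (n - 1)*(n^4 - 4*n^3 - n^2 + 4*n) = (n - 1)^2*(n^3 - 3*n^2 - 4*n) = (n - 4)*(n - 1)^2*(n^2 + n) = n*(n - 4)*(n - 1)^2*(n + 1)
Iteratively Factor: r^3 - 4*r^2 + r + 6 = (r + 1)*(r^2 - 5*r + 6) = (r - 2)*(r + 1)*(r - 3)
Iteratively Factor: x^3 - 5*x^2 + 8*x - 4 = (x - 2)*(x^2 - 3*x + 2) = (x - 2)^2*(x - 1)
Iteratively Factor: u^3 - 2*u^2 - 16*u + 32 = (u + 4)*(u^2 - 6*u + 8) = (u - 2)*(u + 4)*(u - 4)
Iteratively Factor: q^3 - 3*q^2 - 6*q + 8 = (q - 4)*(q^2 + q - 2) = (q - 4)*(q - 1)*(q + 2)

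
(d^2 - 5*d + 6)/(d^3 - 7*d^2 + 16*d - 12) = 1/(d - 2)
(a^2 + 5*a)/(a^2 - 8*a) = (a + 5)/(a - 8)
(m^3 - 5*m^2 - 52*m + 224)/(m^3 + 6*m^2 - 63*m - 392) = (m - 4)/(m + 7)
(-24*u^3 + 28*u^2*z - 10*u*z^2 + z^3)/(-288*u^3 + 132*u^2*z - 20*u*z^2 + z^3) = (4*u^2 - 4*u*z + z^2)/(48*u^2 - 14*u*z + z^2)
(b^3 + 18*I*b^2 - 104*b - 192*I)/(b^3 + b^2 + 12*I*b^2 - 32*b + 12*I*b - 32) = (b + 6*I)/(b + 1)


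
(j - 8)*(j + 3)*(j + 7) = j^3 + 2*j^2 - 59*j - 168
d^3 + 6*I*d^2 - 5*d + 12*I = (d - I)*(d + 3*I)*(d + 4*I)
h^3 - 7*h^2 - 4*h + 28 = (h - 7)*(h - 2)*(h + 2)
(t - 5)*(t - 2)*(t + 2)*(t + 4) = t^4 - t^3 - 24*t^2 + 4*t + 80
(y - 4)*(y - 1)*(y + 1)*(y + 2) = y^4 - 2*y^3 - 9*y^2 + 2*y + 8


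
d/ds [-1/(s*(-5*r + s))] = (-5*r + 2*s)/(s^2*(5*r - s)^2)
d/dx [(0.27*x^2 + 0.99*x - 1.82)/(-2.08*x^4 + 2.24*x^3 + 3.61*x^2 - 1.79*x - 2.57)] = (1.1232*x^5 + 5.5728*x^4 - 19.5776*x^3 + 8.1732*x^2 + 11.7526*x - 5.8021)/(4.3264*x^8 - 9.3184*x^7 - 10.0*x^6 + 23.6192*x^5 + 15.7041*x^4 - 24.4374*x^3 - 15.3513*x^2 + 9.2006*x + 6.6049)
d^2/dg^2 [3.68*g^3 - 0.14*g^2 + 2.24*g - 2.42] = 22.08*g - 0.28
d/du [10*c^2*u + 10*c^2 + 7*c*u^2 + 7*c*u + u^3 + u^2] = 10*c^2 + 14*c*u + 7*c + 3*u^2 + 2*u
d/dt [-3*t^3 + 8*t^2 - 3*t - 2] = -9*t^2 + 16*t - 3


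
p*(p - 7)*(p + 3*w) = p^3 + 3*p^2*w - 7*p^2 - 21*p*w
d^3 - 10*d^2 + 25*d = d*(d - 5)^2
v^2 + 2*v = v*(v + 2)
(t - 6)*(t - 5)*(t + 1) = t^3 - 10*t^2 + 19*t + 30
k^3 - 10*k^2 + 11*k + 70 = (k - 7)*(k - 5)*(k + 2)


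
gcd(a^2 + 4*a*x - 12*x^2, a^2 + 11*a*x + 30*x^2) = a + 6*x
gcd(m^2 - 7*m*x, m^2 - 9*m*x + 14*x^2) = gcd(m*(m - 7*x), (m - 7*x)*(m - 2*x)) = -m + 7*x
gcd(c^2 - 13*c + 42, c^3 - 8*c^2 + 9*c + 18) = c - 6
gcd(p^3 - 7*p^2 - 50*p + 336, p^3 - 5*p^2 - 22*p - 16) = p - 8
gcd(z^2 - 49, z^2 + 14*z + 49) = z + 7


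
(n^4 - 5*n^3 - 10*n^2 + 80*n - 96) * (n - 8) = n^5 - 13*n^4 + 30*n^3 + 160*n^2 - 736*n + 768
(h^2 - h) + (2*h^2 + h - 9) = 3*h^2 - 9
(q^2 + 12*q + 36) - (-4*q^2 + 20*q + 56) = 5*q^2 - 8*q - 20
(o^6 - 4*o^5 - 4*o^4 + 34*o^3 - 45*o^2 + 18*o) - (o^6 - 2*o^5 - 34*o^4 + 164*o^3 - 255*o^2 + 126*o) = -2*o^5 + 30*o^4 - 130*o^3 + 210*o^2 - 108*o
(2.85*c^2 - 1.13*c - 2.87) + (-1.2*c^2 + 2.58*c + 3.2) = 1.65*c^2 + 1.45*c + 0.33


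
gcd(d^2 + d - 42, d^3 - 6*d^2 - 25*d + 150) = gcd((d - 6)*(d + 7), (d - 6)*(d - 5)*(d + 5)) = d - 6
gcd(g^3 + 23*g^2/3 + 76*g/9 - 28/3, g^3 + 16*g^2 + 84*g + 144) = g + 6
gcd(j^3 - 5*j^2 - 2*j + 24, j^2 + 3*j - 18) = j - 3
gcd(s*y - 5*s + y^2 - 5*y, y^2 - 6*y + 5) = y - 5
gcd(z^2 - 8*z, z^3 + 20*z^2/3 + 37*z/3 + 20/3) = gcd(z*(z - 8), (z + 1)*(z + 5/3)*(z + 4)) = 1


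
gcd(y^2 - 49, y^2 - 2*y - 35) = y - 7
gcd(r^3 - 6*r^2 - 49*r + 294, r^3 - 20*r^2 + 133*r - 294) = r^2 - 13*r + 42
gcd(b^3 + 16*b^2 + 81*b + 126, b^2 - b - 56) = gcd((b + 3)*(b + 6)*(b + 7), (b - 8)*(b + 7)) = b + 7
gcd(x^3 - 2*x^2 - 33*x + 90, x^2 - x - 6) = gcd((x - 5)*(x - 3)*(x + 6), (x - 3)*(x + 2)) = x - 3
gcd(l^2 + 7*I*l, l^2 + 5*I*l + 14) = l + 7*I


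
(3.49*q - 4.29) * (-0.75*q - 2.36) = -2.6175*q^2 - 5.0189*q + 10.1244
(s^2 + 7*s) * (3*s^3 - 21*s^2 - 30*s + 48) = 3*s^5 - 177*s^3 - 162*s^2 + 336*s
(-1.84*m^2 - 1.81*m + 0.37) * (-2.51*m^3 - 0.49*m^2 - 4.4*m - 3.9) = 4.6184*m^5 + 5.4447*m^4 + 8.0542*m^3 + 14.9587*m^2 + 5.431*m - 1.443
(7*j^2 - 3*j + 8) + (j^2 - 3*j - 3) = 8*j^2 - 6*j + 5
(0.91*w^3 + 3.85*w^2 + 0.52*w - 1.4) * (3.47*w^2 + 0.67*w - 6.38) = 3.1577*w^5 + 13.9692*w^4 - 1.4219*w^3 - 29.0726*w^2 - 4.2556*w + 8.932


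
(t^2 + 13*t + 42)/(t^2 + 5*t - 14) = (t + 6)/(t - 2)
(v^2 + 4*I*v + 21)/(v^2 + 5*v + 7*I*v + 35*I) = (v - 3*I)/(v + 5)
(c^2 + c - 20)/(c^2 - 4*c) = (c + 5)/c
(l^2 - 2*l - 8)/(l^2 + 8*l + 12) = (l - 4)/(l + 6)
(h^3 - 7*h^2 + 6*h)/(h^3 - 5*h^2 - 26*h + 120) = h*(h - 1)/(h^2 + h - 20)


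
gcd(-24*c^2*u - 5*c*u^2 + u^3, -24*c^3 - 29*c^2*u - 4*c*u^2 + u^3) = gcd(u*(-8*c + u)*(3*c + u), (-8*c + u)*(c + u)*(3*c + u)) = -24*c^2 - 5*c*u + u^2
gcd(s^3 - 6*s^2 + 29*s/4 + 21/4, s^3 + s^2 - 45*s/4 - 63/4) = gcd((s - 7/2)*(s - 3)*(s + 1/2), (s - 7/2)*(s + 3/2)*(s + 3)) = s - 7/2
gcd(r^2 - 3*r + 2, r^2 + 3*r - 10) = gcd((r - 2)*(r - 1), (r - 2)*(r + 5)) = r - 2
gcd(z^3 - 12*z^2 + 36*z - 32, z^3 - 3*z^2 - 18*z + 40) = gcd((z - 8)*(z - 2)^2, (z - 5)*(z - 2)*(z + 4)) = z - 2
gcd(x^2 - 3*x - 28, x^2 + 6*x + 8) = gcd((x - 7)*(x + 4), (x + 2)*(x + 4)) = x + 4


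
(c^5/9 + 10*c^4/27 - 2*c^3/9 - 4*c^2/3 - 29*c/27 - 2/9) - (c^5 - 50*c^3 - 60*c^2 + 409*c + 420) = -8*c^5/9 + 10*c^4/27 + 448*c^3/9 + 176*c^2/3 - 11072*c/27 - 3782/9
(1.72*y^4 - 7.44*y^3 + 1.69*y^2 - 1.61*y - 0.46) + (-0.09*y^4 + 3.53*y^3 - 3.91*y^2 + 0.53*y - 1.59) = 1.63*y^4 - 3.91*y^3 - 2.22*y^2 - 1.08*y - 2.05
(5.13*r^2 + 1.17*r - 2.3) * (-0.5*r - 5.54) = -2.565*r^3 - 29.0052*r^2 - 5.3318*r + 12.742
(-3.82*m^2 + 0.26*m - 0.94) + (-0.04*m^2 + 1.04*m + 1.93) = -3.86*m^2 + 1.3*m + 0.99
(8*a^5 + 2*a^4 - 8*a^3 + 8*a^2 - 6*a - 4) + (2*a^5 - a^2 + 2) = 10*a^5 + 2*a^4 - 8*a^3 + 7*a^2 - 6*a - 2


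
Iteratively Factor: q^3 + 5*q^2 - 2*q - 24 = (q + 4)*(q^2 + q - 6) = (q - 2)*(q + 4)*(q + 3)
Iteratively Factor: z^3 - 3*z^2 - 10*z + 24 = (z - 2)*(z^2 - z - 12) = (z - 2)*(z + 3)*(z - 4)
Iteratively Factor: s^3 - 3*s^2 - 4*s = (s - 4)*(s^2 + s) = s*(s - 4)*(s + 1)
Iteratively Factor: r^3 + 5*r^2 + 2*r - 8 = (r + 4)*(r^2 + r - 2) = (r + 2)*(r + 4)*(r - 1)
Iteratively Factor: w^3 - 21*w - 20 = (w - 5)*(w^2 + 5*w + 4) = (w - 5)*(w + 1)*(w + 4)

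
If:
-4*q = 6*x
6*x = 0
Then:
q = 0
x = 0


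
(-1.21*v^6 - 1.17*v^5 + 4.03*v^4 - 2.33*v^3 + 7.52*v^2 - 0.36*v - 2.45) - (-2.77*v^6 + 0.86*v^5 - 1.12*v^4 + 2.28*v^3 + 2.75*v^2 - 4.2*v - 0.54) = 1.56*v^6 - 2.03*v^5 + 5.15*v^4 - 4.61*v^3 + 4.77*v^2 + 3.84*v - 1.91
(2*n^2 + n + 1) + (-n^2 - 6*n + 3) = n^2 - 5*n + 4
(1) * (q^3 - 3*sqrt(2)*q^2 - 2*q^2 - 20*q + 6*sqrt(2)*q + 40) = q^3 - 3*sqrt(2)*q^2 - 2*q^2 - 20*q + 6*sqrt(2)*q + 40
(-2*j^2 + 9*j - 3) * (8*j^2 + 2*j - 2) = -16*j^4 + 68*j^3 - 2*j^2 - 24*j + 6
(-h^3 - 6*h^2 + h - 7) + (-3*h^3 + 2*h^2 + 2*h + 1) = -4*h^3 - 4*h^2 + 3*h - 6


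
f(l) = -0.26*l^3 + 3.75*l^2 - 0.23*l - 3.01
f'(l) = -0.78*l^2 + 7.5*l - 0.23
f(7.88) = 100.81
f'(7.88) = 10.44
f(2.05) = 10.04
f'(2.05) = 11.87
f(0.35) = -2.64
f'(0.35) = 2.30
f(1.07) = 0.72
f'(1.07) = 6.90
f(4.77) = 53.00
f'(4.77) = 17.80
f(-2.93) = 36.40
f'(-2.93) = -28.90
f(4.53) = 48.73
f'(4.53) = 17.74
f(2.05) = 10.04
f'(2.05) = 11.87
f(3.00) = 23.03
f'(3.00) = 15.25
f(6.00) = 74.45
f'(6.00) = 16.69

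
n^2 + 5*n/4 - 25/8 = (n - 5/4)*(n + 5/2)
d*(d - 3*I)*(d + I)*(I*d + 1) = I*d^4 + 3*d^3 + I*d^2 + 3*d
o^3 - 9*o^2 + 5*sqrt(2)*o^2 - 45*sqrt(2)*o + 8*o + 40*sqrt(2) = (o - 8)*(o - 1)*(o + 5*sqrt(2))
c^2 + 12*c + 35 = (c + 5)*(c + 7)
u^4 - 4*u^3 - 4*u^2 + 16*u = u*(u - 4)*(u - 2)*(u + 2)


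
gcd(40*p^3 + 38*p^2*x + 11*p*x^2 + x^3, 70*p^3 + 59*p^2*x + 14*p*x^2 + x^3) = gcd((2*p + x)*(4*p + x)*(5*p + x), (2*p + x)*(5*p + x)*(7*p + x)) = 10*p^2 + 7*p*x + x^2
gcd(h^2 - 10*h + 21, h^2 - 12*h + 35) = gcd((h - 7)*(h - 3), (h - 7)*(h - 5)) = h - 7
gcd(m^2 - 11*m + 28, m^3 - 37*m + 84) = m - 4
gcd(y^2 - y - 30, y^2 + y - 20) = y + 5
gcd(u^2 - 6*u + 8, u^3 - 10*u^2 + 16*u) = u - 2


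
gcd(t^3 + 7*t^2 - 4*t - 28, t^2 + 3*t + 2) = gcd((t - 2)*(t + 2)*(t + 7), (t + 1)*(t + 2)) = t + 2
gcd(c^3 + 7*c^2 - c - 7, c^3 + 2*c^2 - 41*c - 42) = c^2 + 8*c + 7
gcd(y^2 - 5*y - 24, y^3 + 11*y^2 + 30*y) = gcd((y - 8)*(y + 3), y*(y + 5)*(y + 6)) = 1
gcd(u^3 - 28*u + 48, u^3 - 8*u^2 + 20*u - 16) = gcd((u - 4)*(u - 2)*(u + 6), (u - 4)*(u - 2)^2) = u^2 - 6*u + 8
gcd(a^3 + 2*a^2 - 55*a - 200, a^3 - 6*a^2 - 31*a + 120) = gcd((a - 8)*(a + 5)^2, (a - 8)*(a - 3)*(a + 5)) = a^2 - 3*a - 40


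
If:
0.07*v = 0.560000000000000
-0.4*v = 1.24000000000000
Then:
No Solution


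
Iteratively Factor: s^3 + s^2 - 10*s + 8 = (s - 1)*(s^2 + 2*s - 8) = (s - 1)*(s + 4)*(s - 2)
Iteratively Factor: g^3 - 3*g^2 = (g)*(g^2 - 3*g) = g^2*(g - 3)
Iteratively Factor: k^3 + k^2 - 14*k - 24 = (k + 3)*(k^2 - 2*k - 8) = (k - 4)*(k + 3)*(k + 2)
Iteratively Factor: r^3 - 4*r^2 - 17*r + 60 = (r - 3)*(r^2 - r - 20) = (r - 3)*(r + 4)*(r - 5)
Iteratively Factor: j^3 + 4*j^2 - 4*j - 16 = (j + 4)*(j^2 - 4) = (j + 2)*(j + 4)*(j - 2)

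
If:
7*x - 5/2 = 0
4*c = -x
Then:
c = -5/56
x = 5/14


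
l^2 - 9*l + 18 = (l - 6)*(l - 3)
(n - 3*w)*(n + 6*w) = n^2 + 3*n*w - 18*w^2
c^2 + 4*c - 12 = (c - 2)*(c + 6)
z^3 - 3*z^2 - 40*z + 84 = (z - 7)*(z - 2)*(z + 6)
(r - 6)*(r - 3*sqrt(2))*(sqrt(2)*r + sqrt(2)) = sqrt(2)*r^3 - 5*sqrt(2)*r^2 - 6*r^2 - 6*sqrt(2)*r + 30*r + 36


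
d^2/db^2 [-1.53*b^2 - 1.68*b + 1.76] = -3.06000000000000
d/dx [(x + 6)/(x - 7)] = -13/(x - 7)^2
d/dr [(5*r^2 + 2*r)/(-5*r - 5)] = (-r^2 - 2*r - 2/5)/(r^2 + 2*r + 1)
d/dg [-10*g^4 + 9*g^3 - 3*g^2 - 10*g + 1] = -40*g^3 + 27*g^2 - 6*g - 10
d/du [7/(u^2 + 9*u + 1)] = 7*(-2*u - 9)/(u^2 + 9*u + 1)^2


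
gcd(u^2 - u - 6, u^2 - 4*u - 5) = 1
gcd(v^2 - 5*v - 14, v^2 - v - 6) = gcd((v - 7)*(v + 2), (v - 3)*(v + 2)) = v + 2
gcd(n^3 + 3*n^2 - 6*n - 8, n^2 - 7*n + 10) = n - 2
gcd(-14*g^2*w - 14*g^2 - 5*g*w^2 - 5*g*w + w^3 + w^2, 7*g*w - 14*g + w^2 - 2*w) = 1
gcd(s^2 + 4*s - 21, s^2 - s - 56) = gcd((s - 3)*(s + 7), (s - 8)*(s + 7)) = s + 7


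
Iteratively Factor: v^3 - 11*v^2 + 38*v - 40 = (v - 5)*(v^2 - 6*v + 8) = (v - 5)*(v - 4)*(v - 2)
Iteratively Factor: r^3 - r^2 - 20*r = (r)*(r^2 - r - 20) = r*(r + 4)*(r - 5)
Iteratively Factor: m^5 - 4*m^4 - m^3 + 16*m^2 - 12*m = (m + 2)*(m^4 - 6*m^3 + 11*m^2 - 6*m) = (m - 1)*(m + 2)*(m^3 - 5*m^2 + 6*m) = m*(m - 1)*(m + 2)*(m^2 - 5*m + 6) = m*(m - 2)*(m - 1)*(m + 2)*(m - 3)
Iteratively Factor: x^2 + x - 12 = (x - 3)*(x + 4)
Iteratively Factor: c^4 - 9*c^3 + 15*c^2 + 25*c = (c - 5)*(c^3 - 4*c^2 - 5*c) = (c - 5)*(c + 1)*(c^2 - 5*c) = c*(c - 5)*(c + 1)*(c - 5)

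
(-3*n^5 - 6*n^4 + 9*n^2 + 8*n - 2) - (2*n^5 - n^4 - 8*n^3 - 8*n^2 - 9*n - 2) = -5*n^5 - 5*n^4 + 8*n^3 + 17*n^2 + 17*n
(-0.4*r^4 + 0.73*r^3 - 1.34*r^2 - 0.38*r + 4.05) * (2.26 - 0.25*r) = 0.1*r^5 - 1.0865*r^4 + 1.9848*r^3 - 2.9334*r^2 - 1.8713*r + 9.153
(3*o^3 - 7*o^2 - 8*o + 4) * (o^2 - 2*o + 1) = 3*o^5 - 13*o^4 + 9*o^3 + 13*o^2 - 16*o + 4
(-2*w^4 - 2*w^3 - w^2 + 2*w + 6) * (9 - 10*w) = 20*w^5 + 2*w^4 - 8*w^3 - 29*w^2 - 42*w + 54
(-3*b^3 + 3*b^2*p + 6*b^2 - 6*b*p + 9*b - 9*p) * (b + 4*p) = -3*b^4 - 9*b^3*p + 6*b^3 + 12*b^2*p^2 + 18*b^2*p + 9*b^2 - 24*b*p^2 + 27*b*p - 36*p^2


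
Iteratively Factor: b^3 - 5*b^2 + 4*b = (b)*(b^2 - 5*b + 4) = b*(b - 4)*(b - 1)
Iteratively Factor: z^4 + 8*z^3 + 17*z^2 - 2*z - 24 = (z + 3)*(z^3 + 5*z^2 + 2*z - 8) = (z - 1)*(z + 3)*(z^2 + 6*z + 8) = (z - 1)*(z + 2)*(z + 3)*(z + 4)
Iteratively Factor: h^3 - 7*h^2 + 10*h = (h - 2)*(h^2 - 5*h) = (h - 5)*(h - 2)*(h)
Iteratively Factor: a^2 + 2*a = (a)*(a + 2)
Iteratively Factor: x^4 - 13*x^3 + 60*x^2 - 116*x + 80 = (x - 5)*(x^3 - 8*x^2 + 20*x - 16) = (x - 5)*(x - 4)*(x^2 - 4*x + 4) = (x - 5)*(x - 4)*(x - 2)*(x - 2)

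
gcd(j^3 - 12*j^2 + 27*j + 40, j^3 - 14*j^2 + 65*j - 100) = j - 5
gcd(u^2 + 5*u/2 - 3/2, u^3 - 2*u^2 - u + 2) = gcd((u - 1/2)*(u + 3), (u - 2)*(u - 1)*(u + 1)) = 1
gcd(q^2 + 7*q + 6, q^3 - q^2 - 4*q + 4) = 1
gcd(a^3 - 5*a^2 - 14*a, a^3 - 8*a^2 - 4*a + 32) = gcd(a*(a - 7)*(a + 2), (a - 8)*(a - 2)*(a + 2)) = a + 2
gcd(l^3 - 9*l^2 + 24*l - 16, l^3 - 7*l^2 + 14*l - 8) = l^2 - 5*l + 4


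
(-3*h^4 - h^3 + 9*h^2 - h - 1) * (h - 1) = -3*h^5 + 2*h^4 + 10*h^3 - 10*h^2 + 1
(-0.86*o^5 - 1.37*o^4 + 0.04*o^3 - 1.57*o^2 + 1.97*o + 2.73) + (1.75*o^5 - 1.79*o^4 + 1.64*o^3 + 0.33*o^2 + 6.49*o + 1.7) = 0.89*o^5 - 3.16*o^4 + 1.68*o^3 - 1.24*o^2 + 8.46*o + 4.43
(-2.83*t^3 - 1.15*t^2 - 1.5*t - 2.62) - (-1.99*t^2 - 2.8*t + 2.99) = -2.83*t^3 + 0.84*t^2 + 1.3*t - 5.61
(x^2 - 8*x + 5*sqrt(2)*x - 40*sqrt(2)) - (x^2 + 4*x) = -12*x + 5*sqrt(2)*x - 40*sqrt(2)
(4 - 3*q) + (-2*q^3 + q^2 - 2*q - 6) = -2*q^3 + q^2 - 5*q - 2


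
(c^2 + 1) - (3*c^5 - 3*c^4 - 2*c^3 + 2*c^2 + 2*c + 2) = -3*c^5 + 3*c^4 + 2*c^3 - c^2 - 2*c - 1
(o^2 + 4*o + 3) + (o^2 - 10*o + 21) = 2*o^2 - 6*o + 24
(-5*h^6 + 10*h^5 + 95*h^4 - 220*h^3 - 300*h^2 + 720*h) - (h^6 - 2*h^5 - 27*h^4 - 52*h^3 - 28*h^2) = -6*h^6 + 12*h^5 + 122*h^4 - 168*h^3 - 272*h^2 + 720*h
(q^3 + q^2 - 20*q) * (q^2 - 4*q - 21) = q^5 - 3*q^4 - 45*q^3 + 59*q^2 + 420*q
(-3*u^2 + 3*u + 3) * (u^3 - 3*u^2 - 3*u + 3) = -3*u^5 + 12*u^4 + 3*u^3 - 27*u^2 + 9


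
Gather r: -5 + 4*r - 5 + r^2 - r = r^2 + 3*r - 10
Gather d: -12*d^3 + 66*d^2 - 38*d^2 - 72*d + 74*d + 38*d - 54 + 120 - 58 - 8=-12*d^3 + 28*d^2 + 40*d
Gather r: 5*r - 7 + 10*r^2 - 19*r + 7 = 10*r^2 - 14*r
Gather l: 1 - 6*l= 1 - 6*l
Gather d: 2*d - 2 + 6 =2*d + 4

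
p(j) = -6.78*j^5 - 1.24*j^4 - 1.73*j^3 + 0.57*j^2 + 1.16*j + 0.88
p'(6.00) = -45184.60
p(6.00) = -54673.64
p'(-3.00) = -2660.95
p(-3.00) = 1596.34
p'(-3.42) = -4502.75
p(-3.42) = 3075.34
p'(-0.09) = 1.02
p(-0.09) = 0.78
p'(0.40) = -0.40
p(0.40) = 1.22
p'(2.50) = -1430.15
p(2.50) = -730.24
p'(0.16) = 1.17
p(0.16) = 1.07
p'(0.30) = 0.63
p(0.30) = 1.21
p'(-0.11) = 0.97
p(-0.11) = 0.76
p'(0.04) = 1.20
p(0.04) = 0.93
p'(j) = -33.9*j^4 - 4.96*j^3 - 5.19*j^2 + 1.14*j + 1.16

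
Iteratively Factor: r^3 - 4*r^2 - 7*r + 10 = (r - 5)*(r^2 + r - 2) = (r - 5)*(r + 2)*(r - 1)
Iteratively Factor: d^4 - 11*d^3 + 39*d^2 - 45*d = (d)*(d^3 - 11*d^2 + 39*d - 45) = d*(d - 5)*(d^2 - 6*d + 9) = d*(d - 5)*(d - 3)*(d - 3)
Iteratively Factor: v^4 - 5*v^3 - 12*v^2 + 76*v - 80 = (v - 2)*(v^3 - 3*v^2 - 18*v + 40) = (v - 2)*(v + 4)*(v^2 - 7*v + 10) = (v - 5)*(v - 2)*(v + 4)*(v - 2)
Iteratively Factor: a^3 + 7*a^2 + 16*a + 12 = (a + 2)*(a^2 + 5*a + 6) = (a + 2)^2*(a + 3)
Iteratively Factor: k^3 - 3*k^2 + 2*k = (k - 1)*(k^2 - 2*k) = (k - 2)*(k - 1)*(k)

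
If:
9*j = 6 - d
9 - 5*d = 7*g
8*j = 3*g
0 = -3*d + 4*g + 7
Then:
No Solution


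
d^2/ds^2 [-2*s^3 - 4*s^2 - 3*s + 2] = -12*s - 8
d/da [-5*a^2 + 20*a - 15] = 20 - 10*a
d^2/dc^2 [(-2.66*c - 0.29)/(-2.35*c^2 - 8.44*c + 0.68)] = ((2.66*c + 0.29)*(4.7*c + 8.44)*(9.4*c + 16.88) - (37.506*c + 46.2638)*(2.35*c^2 + 8.44*c - 0.68))/(2.35*c^2 + 8.44*c - 0.68)^3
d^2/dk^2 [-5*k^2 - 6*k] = -10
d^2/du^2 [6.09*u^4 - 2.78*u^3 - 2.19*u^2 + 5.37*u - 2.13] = 73.08*u^2 - 16.68*u - 4.38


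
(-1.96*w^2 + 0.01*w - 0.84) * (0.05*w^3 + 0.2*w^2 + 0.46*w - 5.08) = -0.098*w^5 - 0.3915*w^4 - 0.9416*w^3 + 9.7934*w^2 - 0.4372*w + 4.2672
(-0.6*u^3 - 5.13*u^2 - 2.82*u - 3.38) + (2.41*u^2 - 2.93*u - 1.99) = -0.6*u^3 - 2.72*u^2 - 5.75*u - 5.37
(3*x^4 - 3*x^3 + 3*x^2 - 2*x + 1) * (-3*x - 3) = -9*x^5 - 3*x^2 + 3*x - 3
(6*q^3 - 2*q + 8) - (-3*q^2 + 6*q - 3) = 6*q^3 + 3*q^2 - 8*q + 11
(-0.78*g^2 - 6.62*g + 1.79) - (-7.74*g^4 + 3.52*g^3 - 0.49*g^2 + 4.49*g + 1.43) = 7.74*g^4 - 3.52*g^3 - 0.29*g^2 - 11.11*g + 0.36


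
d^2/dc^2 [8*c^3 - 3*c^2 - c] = 48*c - 6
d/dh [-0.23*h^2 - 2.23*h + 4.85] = -0.46*h - 2.23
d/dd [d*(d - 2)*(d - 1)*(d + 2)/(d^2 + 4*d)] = (2*d^3 + 11*d^2 - 8*d - 20)/(d^2 + 8*d + 16)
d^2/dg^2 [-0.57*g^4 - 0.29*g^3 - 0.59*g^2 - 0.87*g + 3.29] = -6.84*g^2 - 1.74*g - 1.18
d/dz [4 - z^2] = -2*z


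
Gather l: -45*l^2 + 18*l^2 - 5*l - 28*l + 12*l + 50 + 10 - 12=-27*l^2 - 21*l + 48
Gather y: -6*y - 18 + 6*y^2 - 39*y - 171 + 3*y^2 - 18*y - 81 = 9*y^2 - 63*y - 270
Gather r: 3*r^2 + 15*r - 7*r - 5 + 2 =3*r^2 + 8*r - 3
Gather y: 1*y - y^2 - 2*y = -y^2 - y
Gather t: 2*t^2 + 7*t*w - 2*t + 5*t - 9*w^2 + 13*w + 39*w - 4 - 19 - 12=2*t^2 + t*(7*w + 3) - 9*w^2 + 52*w - 35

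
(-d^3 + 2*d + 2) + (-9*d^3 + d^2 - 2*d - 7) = -10*d^3 + d^2 - 5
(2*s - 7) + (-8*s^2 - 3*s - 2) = -8*s^2 - s - 9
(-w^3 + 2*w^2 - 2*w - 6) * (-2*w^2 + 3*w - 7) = 2*w^5 - 7*w^4 + 17*w^3 - 8*w^2 - 4*w + 42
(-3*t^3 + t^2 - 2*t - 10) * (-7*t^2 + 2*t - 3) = 21*t^5 - 13*t^4 + 25*t^3 + 63*t^2 - 14*t + 30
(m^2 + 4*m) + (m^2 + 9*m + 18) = 2*m^2 + 13*m + 18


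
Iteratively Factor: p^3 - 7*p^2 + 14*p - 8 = (p - 2)*(p^2 - 5*p + 4) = (p - 4)*(p - 2)*(p - 1)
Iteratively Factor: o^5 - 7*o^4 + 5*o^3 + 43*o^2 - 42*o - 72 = (o + 1)*(o^4 - 8*o^3 + 13*o^2 + 30*o - 72) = (o - 4)*(o + 1)*(o^3 - 4*o^2 - 3*o + 18) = (o - 4)*(o - 3)*(o + 1)*(o^2 - o - 6) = (o - 4)*(o - 3)^2*(o + 1)*(o + 2)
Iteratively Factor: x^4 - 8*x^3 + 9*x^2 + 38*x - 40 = (x - 5)*(x^3 - 3*x^2 - 6*x + 8) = (x - 5)*(x - 4)*(x^2 + x - 2) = (x - 5)*(x - 4)*(x - 1)*(x + 2)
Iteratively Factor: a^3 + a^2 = (a)*(a^2 + a) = a*(a + 1)*(a)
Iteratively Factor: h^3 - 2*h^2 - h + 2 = (h - 2)*(h^2 - 1) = (h - 2)*(h - 1)*(h + 1)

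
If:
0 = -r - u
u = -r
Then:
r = -u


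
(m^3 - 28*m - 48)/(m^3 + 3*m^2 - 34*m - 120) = (m + 2)/(m + 5)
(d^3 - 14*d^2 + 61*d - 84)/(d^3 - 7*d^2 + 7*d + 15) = (d^2 - 11*d + 28)/(d^2 - 4*d - 5)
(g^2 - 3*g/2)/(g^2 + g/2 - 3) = g/(g + 2)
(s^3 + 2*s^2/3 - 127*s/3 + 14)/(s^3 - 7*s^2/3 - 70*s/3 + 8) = (s + 7)/(s + 4)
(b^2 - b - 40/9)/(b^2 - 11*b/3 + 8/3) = (b + 5/3)/(b - 1)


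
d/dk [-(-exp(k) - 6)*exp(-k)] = -6*exp(-k)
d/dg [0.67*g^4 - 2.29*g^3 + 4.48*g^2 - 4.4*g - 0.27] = 2.68*g^3 - 6.87*g^2 + 8.96*g - 4.4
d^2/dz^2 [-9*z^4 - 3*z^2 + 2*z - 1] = -108*z^2 - 6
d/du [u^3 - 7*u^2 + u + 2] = 3*u^2 - 14*u + 1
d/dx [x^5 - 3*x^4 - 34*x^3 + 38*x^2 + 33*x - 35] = 5*x^4 - 12*x^3 - 102*x^2 + 76*x + 33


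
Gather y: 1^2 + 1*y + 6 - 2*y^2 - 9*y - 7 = -2*y^2 - 8*y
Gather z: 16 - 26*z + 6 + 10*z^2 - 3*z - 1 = 10*z^2 - 29*z + 21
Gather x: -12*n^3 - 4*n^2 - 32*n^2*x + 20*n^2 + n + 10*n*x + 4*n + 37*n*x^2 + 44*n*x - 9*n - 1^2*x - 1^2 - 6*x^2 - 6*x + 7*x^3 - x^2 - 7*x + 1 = -12*n^3 + 16*n^2 - 4*n + 7*x^3 + x^2*(37*n - 7) + x*(-32*n^2 + 54*n - 14)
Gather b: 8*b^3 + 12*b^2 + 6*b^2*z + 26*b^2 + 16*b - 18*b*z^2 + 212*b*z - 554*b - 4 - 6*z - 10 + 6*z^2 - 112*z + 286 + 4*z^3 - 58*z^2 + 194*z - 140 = 8*b^3 + b^2*(6*z + 38) + b*(-18*z^2 + 212*z - 538) + 4*z^3 - 52*z^2 + 76*z + 132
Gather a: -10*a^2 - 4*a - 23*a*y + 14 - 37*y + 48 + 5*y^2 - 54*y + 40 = -10*a^2 + a*(-23*y - 4) + 5*y^2 - 91*y + 102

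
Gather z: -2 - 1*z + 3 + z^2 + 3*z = z^2 + 2*z + 1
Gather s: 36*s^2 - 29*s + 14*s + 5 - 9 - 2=36*s^2 - 15*s - 6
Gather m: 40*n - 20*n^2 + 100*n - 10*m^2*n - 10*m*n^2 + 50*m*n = -10*m^2*n + m*(-10*n^2 + 50*n) - 20*n^2 + 140*n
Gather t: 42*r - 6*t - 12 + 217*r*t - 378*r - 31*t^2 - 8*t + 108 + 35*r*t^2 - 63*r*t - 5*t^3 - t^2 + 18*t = -336*r - 5*t^3 + t^2*(35*r - 32) + t*(154*r + 4) + 96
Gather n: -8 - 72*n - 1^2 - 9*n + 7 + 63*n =-18*n - 2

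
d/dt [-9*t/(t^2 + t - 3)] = 9*(t^2 + 3)/(t^4 + 2*t^3 - 5*t^2 - 6*t + 9)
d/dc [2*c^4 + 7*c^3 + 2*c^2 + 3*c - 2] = 8*c^3 + 21*c^2 + 4*c + 3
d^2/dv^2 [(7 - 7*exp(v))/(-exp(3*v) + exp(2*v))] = 28*exp(-2*v)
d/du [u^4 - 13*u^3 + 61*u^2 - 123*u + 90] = 4*u^3 - 39*u^2 + 122*u - 123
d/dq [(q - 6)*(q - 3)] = 2*q - 9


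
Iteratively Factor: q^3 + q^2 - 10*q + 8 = (q - 1)*(q^2 + 2*q - 8) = (q - 1)*(q + 4)*(q - 2)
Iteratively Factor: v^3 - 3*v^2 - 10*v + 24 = (v - 4)*(v^2 + v - 6) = (v - 4)*(v - 2)*(v + 3)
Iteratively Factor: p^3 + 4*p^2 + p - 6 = (p + 3)*(p^2 + p - 2) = (p + 2)*(p + 3)*(p - 1)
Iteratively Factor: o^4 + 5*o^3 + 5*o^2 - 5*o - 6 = (o - 1)*(o^3 + 6*o^2 + 11*o + 6) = (o - 1)*(o + 2)*(o^2 + 4*o + 3) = (o - 1)*(o + 2)*(o + 3)*(o + 1)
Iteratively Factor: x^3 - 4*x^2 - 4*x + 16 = (x + 2)*(x^2 - 6*x + 8) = (x - 4)*(x + 2)*(x - 2)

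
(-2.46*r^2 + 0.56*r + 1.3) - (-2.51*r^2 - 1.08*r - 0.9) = 0.0499999999999998*r^2 + 1.64*r + 2.2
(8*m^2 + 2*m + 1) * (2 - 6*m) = -48*m^3 + 4*m^2 - 2*m + 2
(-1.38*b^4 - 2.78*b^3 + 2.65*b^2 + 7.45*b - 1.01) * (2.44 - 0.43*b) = 0.5934*b^5 - 2.1718*b^4 - 7.9227*b^3 + 3.2625*b^2 + 18.6123*b - 2.4644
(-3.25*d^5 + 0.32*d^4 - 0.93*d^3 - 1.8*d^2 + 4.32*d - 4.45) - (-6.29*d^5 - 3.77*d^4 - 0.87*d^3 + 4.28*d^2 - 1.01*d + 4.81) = 3.04*d^5 + 4.09*d^4 - 0.0600000000000001*d^3 - 6.08*d^2 + 5.33*d - 9.26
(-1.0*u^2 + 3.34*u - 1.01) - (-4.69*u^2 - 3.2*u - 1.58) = 3.69*u^2 + 6.54*u + 0.57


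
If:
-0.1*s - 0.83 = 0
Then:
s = -8.30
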